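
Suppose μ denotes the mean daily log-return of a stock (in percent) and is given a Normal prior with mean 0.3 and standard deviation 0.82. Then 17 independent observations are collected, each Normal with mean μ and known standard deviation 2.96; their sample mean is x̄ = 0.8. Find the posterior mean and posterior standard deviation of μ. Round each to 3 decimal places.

Prior precision 1/τ₀² = 1/0.82² = 1.48721; data precision n/σ² = 17/2.96² = 1.94028.
Posterior precision = 1.48721 + 1.94028 = 3.42749, giving posterior SD = 1/√3.42749 = 0.540.
Posterior mean = (1.48721·0.3 + 1.94028·0.8) / 3.42749 = 0.583.

Posterior mean ≈ 0.583; posterior SD ≈ 0.540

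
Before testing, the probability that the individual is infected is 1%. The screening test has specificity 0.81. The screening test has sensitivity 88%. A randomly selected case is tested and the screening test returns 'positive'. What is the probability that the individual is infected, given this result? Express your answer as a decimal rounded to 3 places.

P(H | E) ≈ 0.045

Write H for 'the individual is infected'. Prior odds H:¬H = 0.01/0.99 = 0.010101. For the 'positive' outcome, the likelihood ratio is 0.88/0.19 = 4.6316.
Posterior odds = 0.010101 × 4.6316 = 0.046784, so P(H|E) = 0.046784/(1+0.046784) = 0.045.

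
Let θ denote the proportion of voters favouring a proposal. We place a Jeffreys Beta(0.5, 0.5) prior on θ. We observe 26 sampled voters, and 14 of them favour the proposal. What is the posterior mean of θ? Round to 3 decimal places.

The binomial likelihood is conjugate to the Beta prior: with 14 successes and 12 failures, the posterior is Beta(0.5+14, 0.5+12) = Beta(14.5, 12.5).
Posterior mean = α/(α+β) = 14.5/27 = 0.537.

Posterior mean ≈ 0.537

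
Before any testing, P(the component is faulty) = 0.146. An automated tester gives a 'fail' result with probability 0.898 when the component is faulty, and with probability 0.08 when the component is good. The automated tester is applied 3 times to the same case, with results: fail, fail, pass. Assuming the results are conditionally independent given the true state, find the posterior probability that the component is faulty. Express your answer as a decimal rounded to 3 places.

With H the event that the component is faulty, the joint likelihood of the observed sequence is P(data|H) = 0.898·0.898·0.102 = 0.082253 and P(data|¬H) = 0.08·0.08·0.92 = 0.0058880.
Bayes: P(H|data) = 0.146·0.082253 / (0.146·0.082253 + 0.854·0.0058880) = 0.012009/0.017037 = 0.7049.

Posterior P(H) ≈ 0.705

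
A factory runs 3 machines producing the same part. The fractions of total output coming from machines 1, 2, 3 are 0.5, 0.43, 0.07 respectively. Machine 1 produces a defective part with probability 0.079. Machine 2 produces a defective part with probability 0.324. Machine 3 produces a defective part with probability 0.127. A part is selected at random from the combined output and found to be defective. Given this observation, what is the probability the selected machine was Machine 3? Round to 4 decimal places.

P(defective|M1) = 0.079; P(defective|M2) = 0.324; P(defective|M3) = 0.127.
Prior × likelihood for each source: 0.5·0.079=0.03950, 0.43·0.324=0.1393, 0.07·0.127=0.008890. Summing gives P(defective) = 0.18771.
P(Machine 3 | defective) = 0.008890 / 0.18771 = 0.0474.

Posterior probability ≈ 0.0474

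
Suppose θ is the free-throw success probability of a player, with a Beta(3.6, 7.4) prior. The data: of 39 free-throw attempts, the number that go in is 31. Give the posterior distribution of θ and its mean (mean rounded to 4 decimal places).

The binomial likelihood is conjugate to the Beta prior: with 31 successes and 8 failures, the posterior is Beta(3.6+31, 7.4+8) = Beta(34.6, 15.4).
E[θ | data] = 34.6/(34.6+15.4) = 0.6920.

Posterior: Beta(34.6, 15.4); mean ≈ 0.6920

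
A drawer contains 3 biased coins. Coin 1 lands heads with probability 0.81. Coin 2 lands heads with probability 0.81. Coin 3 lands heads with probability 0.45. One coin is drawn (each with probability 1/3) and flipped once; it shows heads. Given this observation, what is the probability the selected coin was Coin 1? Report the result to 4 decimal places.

Tabulate prior·likelihood by source: [1] prior 0.333333, lik 0.81, product 0.2700; [2] prior 0.333333, lik 0.81, product 0.2700; [3] prior 0.333333, lik 0.45, product 0.1500.
Normalizing constant = 0.69000; the posterior for Coin 1 is its product over the sum, 0.2700/0.69000 = 0.3913.

Posterior probability ≈ 0.3913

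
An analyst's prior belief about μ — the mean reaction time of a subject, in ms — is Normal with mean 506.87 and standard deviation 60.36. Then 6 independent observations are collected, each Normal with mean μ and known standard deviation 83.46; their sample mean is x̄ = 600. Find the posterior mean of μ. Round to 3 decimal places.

Prior precision 1/τ₀² = 1/60.36² = 0.00027447; data precision n/σ² = 6/83.46² = 0.00086138.
Posterior precision = 0.00027447 + 0.00086138 = 0.00113585.
Posterior mean = (0.00027447·506.87 + 0.00086138·600) / 0.00113585 = 577.496.

Posterior mean ≈ 577.496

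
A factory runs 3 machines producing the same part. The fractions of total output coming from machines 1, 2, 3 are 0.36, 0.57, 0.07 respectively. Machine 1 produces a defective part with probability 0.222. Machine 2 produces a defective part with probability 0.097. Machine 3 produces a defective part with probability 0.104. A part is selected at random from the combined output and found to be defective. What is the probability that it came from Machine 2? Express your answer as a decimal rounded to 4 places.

Posterior probability ≈ 0.3880

Tabulate prior·likelihood by source: [1] prior 0.36, lik 0.222, product 0.07992; [2] prior 0.57, lik 0.097, product 0.05529; [3] prior 0.07, lik 0.104, product 0.007280.
Normalizing constant = 0.14249; the posterior for Machine 2 is its product over the sum, 0.05529/0.14249 = 0.3880.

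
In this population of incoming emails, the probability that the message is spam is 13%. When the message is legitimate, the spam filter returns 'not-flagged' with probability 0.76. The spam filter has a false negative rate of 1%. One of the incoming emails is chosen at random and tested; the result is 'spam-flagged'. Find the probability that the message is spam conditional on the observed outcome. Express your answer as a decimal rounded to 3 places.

P(H | E) ≈ 0.381

Let H be the event that the message is spam. P(H) = 0.13, so P(¬H) = 0.87. With E the 'spam-flagged' result, P(E|H) = 0.99 and P(E|¬H) = 0.24.
P(E) = 0.99·0.13 + 0.24·0.87 = 0.12870 + 0.20880 = 0.33750.
By Bayes' theorem, P(H|E) = 0.12870 / 0.33750 = 0.381.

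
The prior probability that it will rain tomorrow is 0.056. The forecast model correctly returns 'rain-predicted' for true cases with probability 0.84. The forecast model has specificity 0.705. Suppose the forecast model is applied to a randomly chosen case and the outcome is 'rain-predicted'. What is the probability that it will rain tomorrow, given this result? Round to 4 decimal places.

Let H be the event that it will rain tomorrow. P(H) = 0.056, so P(¬H) = 0.944. With E the 'rain-predicted' result, P(E|H) = 0.84 and P(E|¬H) = 0.295.
P(E) = 0.84·0.056 + 0.295·0.944 = 0.047040 + 0.27848 = 0.32552.
By Bayes' theorem, P(H|E) = 0.047040 / 0.32552 = 0.1445.

P(H | E) ≈ 0.1445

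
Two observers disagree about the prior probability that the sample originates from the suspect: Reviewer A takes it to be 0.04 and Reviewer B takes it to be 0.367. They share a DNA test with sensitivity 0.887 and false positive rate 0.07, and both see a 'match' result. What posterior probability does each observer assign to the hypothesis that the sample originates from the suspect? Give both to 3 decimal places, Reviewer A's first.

Reviewer A: 0.346; Reviewer B: 0.880

The likelihood ratio for a 'match' result is 0.887/0.07 = 12.671.
Reviewer A: prior odds 0.04/0.96 = 0.041667; posterior odds 0.52798; posterior probability 0.346.
Reviewer B: prior odds 0.367/0.633 = 0.57978; posterior odds 7.3466; posterior probability 0.880.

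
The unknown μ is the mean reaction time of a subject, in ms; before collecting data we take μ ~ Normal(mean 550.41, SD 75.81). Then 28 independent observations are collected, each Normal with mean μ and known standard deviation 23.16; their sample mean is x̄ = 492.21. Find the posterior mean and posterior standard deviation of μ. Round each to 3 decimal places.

With known σ, the Normal prior is conjugate. Weight on the data is w = (n/σ²)/(n/σ² + 1/τ₀²) = 0.0522013/(0.0522013+0.00017400) = 0.99668.
Posterior mean = w·x̄ + (1−w)·μ₀ = 0.99668·492.21 + 0.0033222·550.41 = 492.403. Posterior variance = 1/(0.0522013+0.00017400) = 19.0930, so SD = 4.370.

Posterior mean ≈ 492.403; posterior SD ≈ 4.370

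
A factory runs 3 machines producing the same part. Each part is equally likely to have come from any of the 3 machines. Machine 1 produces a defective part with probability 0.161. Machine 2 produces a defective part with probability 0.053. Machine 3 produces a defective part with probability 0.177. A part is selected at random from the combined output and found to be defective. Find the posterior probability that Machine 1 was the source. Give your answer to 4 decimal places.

Posterior probability ≈ 0.4118

Tabulate prior·likelihood by source: [1] prior 0.333333, lik 0.161, product 0.05367; [2] prior 0.333333, lik 0.053, product 0.01767; [3] prior 0.333333, lik 0.177, product 0.05900.
Normalizing constant = 0.13033; the posterior for Machine 1 is its product over the sum, 0.05367/0.13033 = 0.4118.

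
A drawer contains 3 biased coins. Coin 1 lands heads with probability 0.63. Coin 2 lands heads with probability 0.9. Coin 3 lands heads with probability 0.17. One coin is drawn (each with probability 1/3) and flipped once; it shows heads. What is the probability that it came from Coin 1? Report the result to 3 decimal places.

P(heads|C1) = 0.63; P(heads|C2) = 0.9; P(heads|C3) = 0.17.
Prior × likelihood for each source: 0.333333·0.63=0.2100, 0.333333·0.9=0.3000, 0.333333·0.17=0.05667. Summing gives P(heads) = 0.56667.
P(Coin 1 | heads) = 0.2100 / 0.56667 = 0.371.

Posterior probability ≈ 0.371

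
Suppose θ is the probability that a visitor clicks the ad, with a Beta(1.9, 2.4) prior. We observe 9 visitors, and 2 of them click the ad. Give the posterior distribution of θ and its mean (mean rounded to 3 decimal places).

Posterior: Beta(3.9, 9.4); mean ≈ 0.293

The binomial likelihood is conjugate to the Beta prior: with 2 successes and 7 failures, the posterior is Beta(1.9+2, 2.4+7) = Beta(3.9, 9.4).
E[θ | data] = 3.9/(3.9+9.4) = 0.293.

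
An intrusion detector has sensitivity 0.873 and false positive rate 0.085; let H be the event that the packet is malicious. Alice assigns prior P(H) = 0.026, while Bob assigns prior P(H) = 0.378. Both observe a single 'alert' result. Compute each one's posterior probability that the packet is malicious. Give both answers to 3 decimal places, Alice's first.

The likelihood ratio for an 'alert' result is 0.873/0.085 = 10.271.
Alice: prior odds 0.026/0.974 = 0.026694; posterior odds 0.27416; posterior probability 0.215.
Bob: prior odds 0.378/0.622 = 0.60772; posterior odds 6.2416; posterior probability 0.862.

Alice: 0.215; Bob: 0.862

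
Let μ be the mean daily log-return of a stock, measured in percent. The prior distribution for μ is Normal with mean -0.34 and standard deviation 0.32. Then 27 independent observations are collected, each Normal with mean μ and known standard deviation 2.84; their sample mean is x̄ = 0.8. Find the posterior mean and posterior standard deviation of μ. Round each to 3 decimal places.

Posterior mean ≈ -0.049; posterior SD ≈ 0.276

With known σ, the Normal prior is conjugate. Weight on the data is w = (n/σ²)/(n/σ² + 1/τ₀²) = 3.34755/(3.34755+9.76562) = 0.25528.
Posterior mean = w·x̄ + (1−w)·μ₀ = 0.25528·0.8 + 0.74472·-0.34 = -0.049. Posterior variance = 1/(3.34755+9.76562) = 0.0762592, so SD = 0.276.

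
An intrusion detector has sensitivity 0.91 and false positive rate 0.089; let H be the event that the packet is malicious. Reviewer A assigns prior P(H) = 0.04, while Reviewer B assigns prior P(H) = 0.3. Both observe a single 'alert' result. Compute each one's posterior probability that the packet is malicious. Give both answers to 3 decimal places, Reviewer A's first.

Reviewer A: 0.299; Reviewer B: 0.814

The likelihood ratio for an 'alert' result is 0.91/0.089 = 10.225.
Reviewer A: prior odds 0.04/0.96 = 0.041667; posterior odds 0.42603; posterior probability 0.299.
Reviewer B: prior odds 0.3/0.7 = 0.42857; posterior odds 4.3820; posterior probability 0.814.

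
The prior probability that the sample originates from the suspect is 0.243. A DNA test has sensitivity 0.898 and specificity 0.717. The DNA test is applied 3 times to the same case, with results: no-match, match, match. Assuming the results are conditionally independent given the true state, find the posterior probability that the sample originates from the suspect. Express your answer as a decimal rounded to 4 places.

Let H be the event that the sample originates from the suspect; start with P(H) = 0.243. P('match'|H) = 0.898, P('match'|¬H) = 0.283.
Update on result 1 ('no-match'): P(H) ← 0.102·0.2430 / (0.102·0.2430 + 0.717·0.7570) = 0.024786/0.56755 = 0.0437.
Update on result 2 ('match'): P(H) ← 0.898·0.0437 / (0.898·0.0437 + 0.283·0.9563) = 0.039217/0.30986 = 0.1266.
Update on result 3 ('match'): P(H) ← 0.898·0.1266 / (0.898·0.1266 + 0.283·0.8734) = 0.11365/0.36084 = 0.3150.

Posterior P(H) ≈ 0.3150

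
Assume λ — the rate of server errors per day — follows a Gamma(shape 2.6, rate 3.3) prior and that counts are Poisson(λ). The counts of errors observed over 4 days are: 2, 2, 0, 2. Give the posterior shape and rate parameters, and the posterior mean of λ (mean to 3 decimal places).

Posterior: Gamma(shape=8.6, rate=7.3); mean ≈ 1.178

The Poisson likelihood adds the total count to the shape and the number of exposure periods to the rate. Here ∑xᵢ = 6 and n = 4, so shape 2.6→8.6 and rate 3.3→7.3.
E[λ | data] = 8.6/7.3 = 1.178.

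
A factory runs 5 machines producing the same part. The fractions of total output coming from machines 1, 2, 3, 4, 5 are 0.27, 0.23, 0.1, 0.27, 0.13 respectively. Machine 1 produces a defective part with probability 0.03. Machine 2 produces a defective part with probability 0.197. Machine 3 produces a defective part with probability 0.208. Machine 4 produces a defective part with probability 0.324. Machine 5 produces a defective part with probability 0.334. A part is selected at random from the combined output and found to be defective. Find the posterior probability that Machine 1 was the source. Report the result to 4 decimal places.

Posterior probability ≈ 0.0395

P(defective|M1) = 0.03; P(defective|M2) = 0.197; P(defective|M3) = 0.208; P(defective|M4) = 0.324; P(defective|M5) = 0.334.
Prior × likelihood for each source: 0.27·0.03=0.008100, 0.23·0.197=0.04531, 0.1·0.208=0.02080, 0.27·0.324=0.08748, 0.13·0.334=0.04342. Summing gives P(defective) = 0.20511.
P(Machine 1 | defective) = 0.008100 / 0.20511 = 0.0395.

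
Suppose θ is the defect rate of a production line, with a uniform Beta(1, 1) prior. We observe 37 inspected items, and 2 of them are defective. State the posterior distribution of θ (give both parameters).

The binomial likelihood is conjugate to the Beta prior: with 2 successes and 35 failures, the posterior is Beta(1+2, 1+35) = Beta(3, 36).

Posterior: Beta(3, 36)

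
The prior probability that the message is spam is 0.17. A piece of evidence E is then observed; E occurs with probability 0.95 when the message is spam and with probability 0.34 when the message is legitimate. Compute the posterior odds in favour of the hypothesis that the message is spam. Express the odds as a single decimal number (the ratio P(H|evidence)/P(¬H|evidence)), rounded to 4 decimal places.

Prior odds = 0.17/(1−0.17) = 0.20482. In log-odds, ln(0.20482) = -1.5856.
Add log likelihood ratio: ln(2.7941) = 1.0275.
Posterior log-odds = -0.55811, so posterior odds = exp(-0.55811) = 0.57229.

Posterior odds ≈ 0.5723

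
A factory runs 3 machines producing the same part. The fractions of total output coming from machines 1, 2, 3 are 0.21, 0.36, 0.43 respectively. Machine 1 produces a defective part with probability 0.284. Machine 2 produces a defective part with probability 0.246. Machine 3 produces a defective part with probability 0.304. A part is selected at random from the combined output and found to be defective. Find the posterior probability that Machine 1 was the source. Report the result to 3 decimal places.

Posterior probability ≈ 0.214

Tabulate prior·likelihood by source: [1] prior 0.21, lik 0.284, product 0.05964; [2] prior 0.36, lik 0.246, product 0.08856; [3] prior 0.43, lik 0.304, product 0.1307.
Normalizing constant = 0.27892; the posterior for Machine 1 is its product over the sum, 0.05964/0.27892 = 0.214.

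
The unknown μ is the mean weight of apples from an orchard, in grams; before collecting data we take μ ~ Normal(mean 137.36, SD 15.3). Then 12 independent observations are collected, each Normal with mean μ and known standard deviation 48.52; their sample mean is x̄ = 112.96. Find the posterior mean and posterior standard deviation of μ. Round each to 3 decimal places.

Posterior mean ≈ 124.085; posterior SD ≈ 10.331

With known σ, the Normal prior is conjugate. Weight on the data is w = (n/σ²)/(n/σ² + 1/τ₀²) = 0.00509729/(0.00509729+0.00427186) = 0.54405.
Posterior mean = w·x̄ + (1−w)·μ₀ = 0.54405·112.96 + 0.45595·137.36 = 124.085. Posterior variance = 1/(0.00509729+0.00427186) = 106.733, so SD = 10.331.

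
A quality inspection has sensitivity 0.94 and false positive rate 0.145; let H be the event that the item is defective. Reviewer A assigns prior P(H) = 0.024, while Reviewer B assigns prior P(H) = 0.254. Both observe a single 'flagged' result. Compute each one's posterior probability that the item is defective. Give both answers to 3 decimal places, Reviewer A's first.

Reviewer A: 0.137; Reviewer B: 0.688

The likelihood ratio for a 'flagged' result is 0.94/0.145 = 6.4828.
Reviewer A: prior odds 0.024/0.976 = 0.024590; posterior odds 0.15941; posterior probability 0.137.
Reviewer B: prior odds 0.254/0.746 = 0.34048; posterior odds 2.2073; posterior probability 0.688.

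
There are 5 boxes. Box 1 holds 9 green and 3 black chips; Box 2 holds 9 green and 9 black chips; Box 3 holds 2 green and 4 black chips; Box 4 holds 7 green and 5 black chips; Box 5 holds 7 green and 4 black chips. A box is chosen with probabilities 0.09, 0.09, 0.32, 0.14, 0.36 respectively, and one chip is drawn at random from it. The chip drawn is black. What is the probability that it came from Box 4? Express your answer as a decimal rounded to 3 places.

Posterior probability ≈ 0.124

Tabulate prior·likelihood by source: [1] prior 0.09, lik 0.25, product 0.02250; [2] prior 0.09, lik 0.5, product 0.04500; [3] prior 0.32, lik 0.6667, product 0.2133; [4] prior 0.14, lik 0.4167, product 0.05833; [5] prior 0.36, lik 0.3636, product 0.1309.
Normalizing constant = 0.47008; the posterior for Box 4 is its product over the sum, 0.05833/0.47008 = 0.124.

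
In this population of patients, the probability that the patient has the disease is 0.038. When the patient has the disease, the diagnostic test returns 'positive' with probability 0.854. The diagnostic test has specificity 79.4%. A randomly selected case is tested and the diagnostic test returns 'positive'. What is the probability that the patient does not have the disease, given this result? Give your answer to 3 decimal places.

Write H for 'the patient has the disease'. Prior odds H:¬H = 0.038/0.962 = 0.039501. For the 'positive' outcome, the likelihood ratio is 0.854/0.206 = 4.1456.
Posterior odds = 0.039501 × 4.1456 = 0.16376, so P(H|E) = 0.16376/(1+0.16376) = 0.141. Then P(¬H|E) = 1 − 0.141 = 0.859.

P(¬H | E) ≈ 0.859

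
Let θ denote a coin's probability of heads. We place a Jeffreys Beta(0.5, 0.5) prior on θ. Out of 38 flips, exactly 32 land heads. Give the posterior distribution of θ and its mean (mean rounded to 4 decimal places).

Posterior: Beta(32.5, 6.5); mean ≈ 0.8333

The binomial likelihood is conjugate to the Beta prior: with 32 successes and 6 failures, the posterior is Beta(0.5+32, 0.5+6) = Beta(32.5, 6.5).
E[θ | data] = 32.5/(32.5+6.5) = 0.8333.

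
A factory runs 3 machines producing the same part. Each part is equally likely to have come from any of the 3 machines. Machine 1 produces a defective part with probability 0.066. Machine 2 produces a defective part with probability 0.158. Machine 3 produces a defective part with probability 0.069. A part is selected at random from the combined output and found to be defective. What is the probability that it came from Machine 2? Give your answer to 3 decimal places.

Posterior probability ≈ 0.539

Tabulate prior·likelihood by source: [1] prior 0.333333, lik 0.066, product 0.02200; [2] prior 0.333333, lik 0.158, product 0.05267; [3] prior 0.333333, lik 0.069, product 0.02300.
Normalizing constant = 0.097667; the posterior for Machine 2 is its product over the sum, 0.05267/0.097667 = 0.539.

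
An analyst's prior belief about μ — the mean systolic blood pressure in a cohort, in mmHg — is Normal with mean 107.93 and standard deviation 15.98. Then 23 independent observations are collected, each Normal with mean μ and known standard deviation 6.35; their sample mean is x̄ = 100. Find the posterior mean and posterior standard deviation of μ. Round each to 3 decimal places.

Posterior mean ≈ 100.054; posterior SD ≈ 1.320

With known σ, the Normal prior is conjugate. Weight on the data is w = (n/σ²)/(n/σ² + 1/τ₀²) = 0.570401/(0.570401+0.00391603) = 0.99318.
Posterior mean = w·x̄ + (1−w)·μ₀ = 0.99318·100 + 0.0068186·107.93 = 100.054. Posterior variance = 1/(0.570401+0.00391603) = 1.74120, so SD = 1.320.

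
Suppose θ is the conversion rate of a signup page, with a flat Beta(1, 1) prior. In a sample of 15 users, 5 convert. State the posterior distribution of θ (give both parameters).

Observing 5 successes and 10 failures updates Beta(1, 1) by adding the success and failure counts to the two shape parameters: α = 1+5 = 6, β = 1+10 = 11.

Posterior: Beta(6, 11)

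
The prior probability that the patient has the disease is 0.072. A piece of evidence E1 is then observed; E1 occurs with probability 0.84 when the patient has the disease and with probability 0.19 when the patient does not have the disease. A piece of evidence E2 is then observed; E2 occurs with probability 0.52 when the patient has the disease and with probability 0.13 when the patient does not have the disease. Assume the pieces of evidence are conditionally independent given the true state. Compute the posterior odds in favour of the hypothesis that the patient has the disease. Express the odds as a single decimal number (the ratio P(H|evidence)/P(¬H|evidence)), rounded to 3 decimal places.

Prior odds = 0.072/(1−0.072) = 0.077586.
Likelihood ratio for E1 = 0.84/0.19 = 4.4211.
Likelihood ratio for E2 = 0.52/0.13 = 4.0000.
Posterior odds = prior odds × LR₁ × LR₂ = 1.3721.

Posterior odds ≈ 1.372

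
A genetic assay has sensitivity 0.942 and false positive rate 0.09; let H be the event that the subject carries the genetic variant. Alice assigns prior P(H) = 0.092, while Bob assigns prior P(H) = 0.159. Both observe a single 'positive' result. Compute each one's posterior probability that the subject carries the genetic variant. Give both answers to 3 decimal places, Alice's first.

P('+'|H) = 0.942, P('+'|¬H) = 0.09.
Alice: numerator 0.942·0.092 = 0.086664; evidence = 0.086664+0.09·0.908 = 0.16838; posterior = 0.515.
Bob: numerator 0.942·0.159 = 0.14978; evidence = 0.14978+0.09·0.841 = 0.22547; posterior = 0.664.

Alice: 0.515; Bob: 0.664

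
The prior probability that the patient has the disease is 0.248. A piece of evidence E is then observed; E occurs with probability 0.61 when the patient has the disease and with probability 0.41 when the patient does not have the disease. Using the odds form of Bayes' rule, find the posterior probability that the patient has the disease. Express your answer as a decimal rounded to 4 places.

Prior odds = 0.248/(1−0.248) = 0.32979. In log-odds, ln(0.32979) = -1.1093.
Add log likelihood ratio: ln(1.4878) = 0.39730.
Posterior log-odds = -0.71201, so posterior odds = exp(-0.71201) = 0.49066. Converting, P(H|E) = 0.49066/1.4907 = 0.3292.

Posterior probability ≈ 0.3292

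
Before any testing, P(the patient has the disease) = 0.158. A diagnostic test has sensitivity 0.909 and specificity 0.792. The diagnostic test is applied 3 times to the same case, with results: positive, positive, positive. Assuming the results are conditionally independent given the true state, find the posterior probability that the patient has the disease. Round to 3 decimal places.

Let H be the event that the patient has the disease; start with P(H) = 0.158. P('positive'|H) = 0.909, P('positive'|¬H) = 0.208.
Update on result 1 ('positive'): P(H) ← 0.909·0.1580 / (0.909·0.1580 + 0.208·0.8420) = 0.14362/0.31876 = 0.4506.
Update on result 2 ('positive'): P(H) ← 0.909·0.4506 / (0.909·0.4506 + 0.208·0.5494) = 0.40957/0.52385 = 0.7818.
Update on result 3 ('positive'): P(H) ← 0.909·0.7818 / (0.909·0.7818 + 0.208·0.2182) = 0.71069/0.75607 = 0.9400.

Posterior P(H) ≈ 0.940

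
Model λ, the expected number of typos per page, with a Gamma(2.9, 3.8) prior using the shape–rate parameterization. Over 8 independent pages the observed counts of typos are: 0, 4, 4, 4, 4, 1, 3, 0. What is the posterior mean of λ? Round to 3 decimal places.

Posterior mean ≈ 1.941

The Poisson likelihood adds the total count to the shape and the number of exposure periods to the rate. Here ∑xᵢ = 20 and n = 8, so shape 2.9→22.9 and rate 3.8→11.8.
E[λ | data] = 22.9/11.8 = 1.941.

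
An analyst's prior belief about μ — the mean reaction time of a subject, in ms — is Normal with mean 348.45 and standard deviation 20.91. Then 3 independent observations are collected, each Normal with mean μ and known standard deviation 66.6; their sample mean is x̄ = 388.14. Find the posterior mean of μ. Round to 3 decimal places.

Posterior mean ≈ 357.508

With known σ, the Normal prior is conjugate. Weight on the data is w = (n/σ²)/(n/σ² + 1/τ₀²) = 0.00067635/(0.00067635+0.00228714) = 0.22823.
Posterior mean = w·x̄ + (1−w)·μ₀ = 0.22823·388.14 + 0.77177·348.45 = 357.508.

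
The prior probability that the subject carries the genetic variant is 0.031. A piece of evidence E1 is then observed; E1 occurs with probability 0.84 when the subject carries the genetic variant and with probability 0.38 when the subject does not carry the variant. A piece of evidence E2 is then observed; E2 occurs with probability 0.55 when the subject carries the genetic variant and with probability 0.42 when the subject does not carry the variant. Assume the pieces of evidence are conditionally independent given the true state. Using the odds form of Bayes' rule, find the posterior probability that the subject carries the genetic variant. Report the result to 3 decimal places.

Posterior probability ≈ 0.085

Prior odds = 0.031/(1−0.031) = 0.031992. In log-odds, ln(0.031992) = -3.4423.
Add log likelihood ratios: ln(2.2105) + ln(1.3095) = 1.0629.
Posterior log-odds = -2.3794, so posterior odds = exp(-2.3794) = 0.092608. Converting, P(H|E) = 0.092608/1.0926 = 0.085.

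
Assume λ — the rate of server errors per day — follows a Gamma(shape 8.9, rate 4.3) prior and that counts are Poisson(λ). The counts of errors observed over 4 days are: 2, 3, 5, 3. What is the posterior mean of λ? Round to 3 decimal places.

The Poisson likelihood adds the total count to the shape and the number of exposure periods to the rate. Here ∑xᵢ = 13 and n = 4, so shape 8.9→21.9 and rate 4.3→8.3.
E[λ | data] = 21.9/8.3 = 2.639.

Posterior mean ≈ 2.639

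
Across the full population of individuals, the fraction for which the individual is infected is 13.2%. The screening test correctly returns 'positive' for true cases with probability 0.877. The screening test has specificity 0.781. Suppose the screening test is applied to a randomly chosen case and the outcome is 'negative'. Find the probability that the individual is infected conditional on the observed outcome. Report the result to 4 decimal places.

P(H | E) ≈ 0.0234

Write H for 'the individual is infected'. Prior odds H:¬H = 0.132/0.868 = 0.15207. For the 'negative' outcome, the likelihood ratio is 0.123/0.781 = 0.15749.
Posterior odds = 0.15207 × 0.15749 = 0.023950, so P(H|E) = 0.023950/(1+0.023950) = 0.0234.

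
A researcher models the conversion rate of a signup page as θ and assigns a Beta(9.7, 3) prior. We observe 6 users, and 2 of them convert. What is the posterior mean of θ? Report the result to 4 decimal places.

Posterior mean ≈ 0.6257

The binomial likelihood is conjugate to the Beta prior: with 2 successes and 4 failures, the posterior is Beta(9.7+2, 3+4) = Beta(11.7, 7).
E[θ | data] = 11.7/(11.7+7) = 0.6257.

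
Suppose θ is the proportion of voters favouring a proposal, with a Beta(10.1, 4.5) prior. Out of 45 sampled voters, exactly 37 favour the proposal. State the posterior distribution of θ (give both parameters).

Posterior: Beta(47.1, 12.5)

Observing 37 successes and 8 failures updates Beta(10.1, 4.5) by adding the success and failure counts to the two shape parameters: α = 10.1+37 = 47.1, β = 4.5+8 = 12.5.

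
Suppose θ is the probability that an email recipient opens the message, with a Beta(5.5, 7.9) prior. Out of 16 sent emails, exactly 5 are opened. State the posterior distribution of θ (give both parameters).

Observing 5 successes and 11 failures updates Beta(5.5, 7.9) by adding the success and failure counts to the two shape parameters: α = 5.5+5 = 10.5, β = 7.9+11 = 18.9.

Posterior: Beta(10.5, 18.9)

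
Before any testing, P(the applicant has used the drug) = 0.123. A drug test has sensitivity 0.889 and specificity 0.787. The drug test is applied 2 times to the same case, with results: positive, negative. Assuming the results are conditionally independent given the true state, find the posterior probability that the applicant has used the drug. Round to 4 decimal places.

Posterior P(H) ≈ 0.0763

With H the event that the applicant has used the drug, the joint likelihood of the observed sequence is P(data|H) = 0.889·0.111 = 0.098679 and P(data|¬H) = 0.213·0.787 = 0.16763.
Bayes: P(H|data) = 0.123·0.098679 / (0.123·0.098679 + 0.877·0.16763) = 0.012138/0.15915 = 0.0763.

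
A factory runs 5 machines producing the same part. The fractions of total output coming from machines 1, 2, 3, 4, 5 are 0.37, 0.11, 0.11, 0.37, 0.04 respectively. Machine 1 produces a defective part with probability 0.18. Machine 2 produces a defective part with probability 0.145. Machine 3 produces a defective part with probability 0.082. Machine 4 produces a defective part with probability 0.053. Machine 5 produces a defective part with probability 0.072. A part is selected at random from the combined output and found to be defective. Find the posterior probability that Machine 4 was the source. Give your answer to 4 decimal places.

Posterior probability ≈ 0.1719

P(defective|M1) = 0.18; P(defective|M2) = 0.145; P(defective|M3) = 0.082; P(defective|M4) = 0.053; P(defective|M5) = 0.072.
Prior × likelihood for each source: 0.37·0.18=0.06660, 0.11·0.145=0.01595, 0.11·0.082=0.009020, 0.37·0.053=0.01961, 0.04·0.072=0.002880. Summing gives P(defective) = 0.11406.
P(Machine 4 | defective) = 0.01961 / 0.11406 = 0.1719.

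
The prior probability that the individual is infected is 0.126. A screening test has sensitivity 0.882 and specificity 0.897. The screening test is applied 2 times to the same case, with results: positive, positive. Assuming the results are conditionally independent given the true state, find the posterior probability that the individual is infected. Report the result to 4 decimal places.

Posterior P(H) ≈ 0.9136

Let H be the event that the individual is infected; start with P(H) = 0.126. P('positive'|H) = 0.882, P('positive'|¬H) = 0.103.
Update on result 1 ('positive'): P(H) ← 0.882·0.1260 / (0.882·0.1260 + 0.103·0.8740) = 0.11113/0.20115 = 0.5525.
Update on result 2 ('positive'): P(H) ← 0.882·0.5525 / (0.882·0.5525 + 0.103·0.4475) = 0.48728/0.53338 = 0.9136.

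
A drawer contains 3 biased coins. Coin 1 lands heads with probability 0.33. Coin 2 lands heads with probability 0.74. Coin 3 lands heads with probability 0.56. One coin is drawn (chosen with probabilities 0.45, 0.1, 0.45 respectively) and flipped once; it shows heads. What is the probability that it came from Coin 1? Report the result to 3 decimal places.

Tabulate prior·likelihood by source: [1] prior 0.45, lik 0.33, product 0.1485; [2] prior 0.1, lik 0.74, product 0.07400; [3] prior 0.45, lik 0.56, product 0.2520.
Normalizing constant = 0.47450; the posterior for Coin 1 is its product over the sum, 0.1485/0.47450 = 0.313.

Posterior probability ≈ 0.313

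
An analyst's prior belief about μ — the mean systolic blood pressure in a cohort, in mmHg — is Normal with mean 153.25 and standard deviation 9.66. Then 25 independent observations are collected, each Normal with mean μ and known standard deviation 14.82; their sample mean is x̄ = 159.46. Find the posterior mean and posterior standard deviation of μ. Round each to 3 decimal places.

Prior precision 1/τ₀² = 1/9.66² = 0.0107163; data precision n/σ² = 25/14.82² = 0.113827.
Posterior precision = 0.0107163 + 0.113827 = 0.124543, giving posterior SD = 1/√0.124543 = 2.834.
Posterior mean = (0.0107163·153.25 + 0.113827·159.46) / 0.124543 = 158.926.

Posterior mean ≈ 158.926; posterior SD ≈ 2.834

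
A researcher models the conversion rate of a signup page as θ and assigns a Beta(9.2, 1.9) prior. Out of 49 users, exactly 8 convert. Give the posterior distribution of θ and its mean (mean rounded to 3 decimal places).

Observing 8 successes and 41 failures updates Beta(9.2, 1.9) by adding the success and failure counts to the two shape parameters: α = 9.2+8 = 17.2, β = 1.9+41 = 42.9.
Posterior mean = α/(α+β) = 17.2/60.1 = 0.286.

Posterior: Beta(17.2, 42.9); mean ≈ 0.286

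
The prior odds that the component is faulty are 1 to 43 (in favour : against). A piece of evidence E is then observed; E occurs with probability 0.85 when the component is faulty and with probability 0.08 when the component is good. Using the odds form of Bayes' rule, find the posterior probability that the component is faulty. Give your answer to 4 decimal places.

Posterior probability ≈ 0.1981

Prior odds = 1/43 = 0.023256.
Likelihood ratio for E = 0.85/0.08 = 10.625.
Posterior odds = prior odds × LR = 0.24709.
Posterior probability = odds/(1+odds) = 0.24709/1.2471 = 0.1981.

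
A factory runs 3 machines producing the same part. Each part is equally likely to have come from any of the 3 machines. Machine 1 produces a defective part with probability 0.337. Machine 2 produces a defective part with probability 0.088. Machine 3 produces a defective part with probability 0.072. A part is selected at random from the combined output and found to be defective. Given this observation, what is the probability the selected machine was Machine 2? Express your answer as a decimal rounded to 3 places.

Posterior probability ≈ 0.177

Tabulate prior·likelihood by source: [1] prior 0.333333, lik 0.337, product 0.1123; [2] prior 0.333333, lik 0.088, product 0.02933; [3] prior 0.333333, lik 0.072, product 0.02400.
Normalizing constant = 0.16567; the posterior for Machine 2 is its product over the sum, 0.02933/0.16567 = 0.177.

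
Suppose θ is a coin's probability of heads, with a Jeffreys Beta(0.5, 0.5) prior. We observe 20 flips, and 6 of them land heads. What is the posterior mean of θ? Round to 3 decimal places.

The binomial likelihood is conjugate to the Beta prior: with 6 successes and 14 failures, the posterior is Beta(0.5+6, 0.5+14) = Beta(6.5, 14.5).
Posterior mean = α/(α+β) = 6.5/21 = 0.310.

Posterior mean ≈ 0.310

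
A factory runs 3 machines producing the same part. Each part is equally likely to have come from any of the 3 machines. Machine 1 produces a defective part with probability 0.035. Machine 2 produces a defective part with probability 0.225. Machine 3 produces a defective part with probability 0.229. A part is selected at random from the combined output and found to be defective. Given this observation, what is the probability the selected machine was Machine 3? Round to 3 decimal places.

P(defective|M1) = 0.035; P(defective|M2) = 0.225; P(defective|M3) = 0.229.
Prior × likelihood for each source: 0.333333·0.035=0.01167, 0.333333·0.225=0.07500, 0.333333·0.229=0.07633. Summing gives P(defective) = 0.16300.
P(Machine 3 | defective) = 0.07633 / 0.16300 = 0.468.

Posterior probability ≈ 0.468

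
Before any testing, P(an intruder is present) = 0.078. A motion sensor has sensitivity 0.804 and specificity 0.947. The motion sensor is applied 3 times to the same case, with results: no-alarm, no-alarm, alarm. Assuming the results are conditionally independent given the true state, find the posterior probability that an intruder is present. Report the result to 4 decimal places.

Posterior P(H) ≈ 0.0521

Let H be the event that an intruder is present; start with P(H) = 0.078. P('alarm'|H) = 0.804, P('alarm'|¬H) = 0.053.
Update on result 1 ('no-alarm'): P(H) ← 0.196·0.0780 / (0.196·0.0780 + 0.947·0.9220) = 0.015288/0.88842 = 0.0172.
Update on result 2 ('no-alarm'): P(H) ← 0.196·0.0172 / (0.196·0.0172 + 0.947·0.9828) = 0.0033728/0.93408 = 0.0036.
Update on result 3 ('alarm'): P(H) ← 0.804·0.0036 / (0.804·0.0036 + 0.053·0.9964) = 0.0029031/0.055712 = 0.0521.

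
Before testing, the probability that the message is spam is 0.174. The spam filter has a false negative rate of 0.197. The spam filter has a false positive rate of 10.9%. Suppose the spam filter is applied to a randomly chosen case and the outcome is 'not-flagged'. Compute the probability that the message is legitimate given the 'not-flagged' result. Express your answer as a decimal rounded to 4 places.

Let H be the event that the message is spam. P(H) = 0.174, so P(¬H) = 0.826. With E the 'not-flagged' result, P(E|H) = 0.197 and P(E|¬H) = 0.891.
P(E) = 0.197·0.174 + 0.891·0.826 = 0.034278 + 0.73597 = 0.77024.
By Bayes' theorem, P(H|E) = 0.034278 / 0.77024 = 0.0445. Hence P(¬H|E) = 1 − 0.0445 = 0.9555.

P(¬H | E) ≈ 0.9555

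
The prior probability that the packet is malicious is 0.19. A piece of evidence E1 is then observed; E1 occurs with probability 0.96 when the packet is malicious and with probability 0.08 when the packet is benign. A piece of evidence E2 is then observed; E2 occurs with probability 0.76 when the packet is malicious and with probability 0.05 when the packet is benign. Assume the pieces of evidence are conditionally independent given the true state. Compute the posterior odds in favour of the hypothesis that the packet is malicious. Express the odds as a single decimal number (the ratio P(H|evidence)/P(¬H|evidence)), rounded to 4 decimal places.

Posterior odds ≈ 42.7852

Prior odds = 0.19/(1−0.19) = 0.23457.
Likelihood ratio for E1 = 0.96/0.08 = 12.000.
Likelihood ratio for E2 = 0.76/0.05 = 15.200.
Posterior odds = prior odds × LR₁ × LR₂ = 42.785.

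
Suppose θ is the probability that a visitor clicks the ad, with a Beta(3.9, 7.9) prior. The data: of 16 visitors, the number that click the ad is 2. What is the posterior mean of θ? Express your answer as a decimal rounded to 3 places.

Observing 2 successes and 14 failures updates Beta(3.9, 7.9) by adding the success and failure counts to the two shape parameters: α = 3.9+2 = 5.9, β = 7.9+14 = 21.9.
E[θ | data] = 5.9/(5.9+21.9) = 0.212.

Posterior mean ≈ 0.212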